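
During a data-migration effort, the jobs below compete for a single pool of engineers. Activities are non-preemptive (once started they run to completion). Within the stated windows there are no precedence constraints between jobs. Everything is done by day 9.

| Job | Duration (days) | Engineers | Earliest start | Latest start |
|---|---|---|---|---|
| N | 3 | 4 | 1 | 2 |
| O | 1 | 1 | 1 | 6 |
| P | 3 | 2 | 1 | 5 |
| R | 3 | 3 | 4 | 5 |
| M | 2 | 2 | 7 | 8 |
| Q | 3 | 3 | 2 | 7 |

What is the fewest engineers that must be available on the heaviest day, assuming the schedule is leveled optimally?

5

Early-start (N@1, O@1, P@1, R@4, M@7, Q@2) gives peak 9: d1:7  d2:9  d3:9  d4:6  d5:3  d6:3  d7:2  d8:2  d9:0.
Shift P→4, Q→7.
Schedule N@1, O@1, P@4, R@4, M@7, Q@7: d1:5  d2:4  d3:4  d4:5  d5:5  d6:5  d7:5  d8:5  d9:3 — peak 5.
Total engineer-days = 41 over 9 days ⇒ peak ≥ ⌈41/9⌉ = 5, so 5 is optimal.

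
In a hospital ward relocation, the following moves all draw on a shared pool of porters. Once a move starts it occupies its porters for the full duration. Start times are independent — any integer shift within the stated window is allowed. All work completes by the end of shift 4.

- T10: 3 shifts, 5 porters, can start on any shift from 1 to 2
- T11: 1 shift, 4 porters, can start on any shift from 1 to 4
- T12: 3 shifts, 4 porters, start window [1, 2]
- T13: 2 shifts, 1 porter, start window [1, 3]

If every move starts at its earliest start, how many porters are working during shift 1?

14

At early start, shift 1 has: T10, T11, T12, T13.
Demand: 5 + 4 + 4 + 1 = 14.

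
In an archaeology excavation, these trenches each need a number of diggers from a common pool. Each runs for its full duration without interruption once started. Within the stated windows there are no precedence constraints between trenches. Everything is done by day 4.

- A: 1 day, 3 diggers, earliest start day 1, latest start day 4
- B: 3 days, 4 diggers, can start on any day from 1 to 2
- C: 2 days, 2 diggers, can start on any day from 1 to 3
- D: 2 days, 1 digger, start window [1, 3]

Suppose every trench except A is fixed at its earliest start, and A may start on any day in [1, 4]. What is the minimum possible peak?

7

A@1: d1:10  d2:7  d3:4  d4:0 → peak 10
A@2: d1:7  d2:10  d3:4  d4:0 → peak 10
A@3: d1:7  d2:7  d3:7  d4:0 → peak 7
A@4: d1:7  d2:7  d3:4  d4:3 → peak 7
Best is A@3, peak 7.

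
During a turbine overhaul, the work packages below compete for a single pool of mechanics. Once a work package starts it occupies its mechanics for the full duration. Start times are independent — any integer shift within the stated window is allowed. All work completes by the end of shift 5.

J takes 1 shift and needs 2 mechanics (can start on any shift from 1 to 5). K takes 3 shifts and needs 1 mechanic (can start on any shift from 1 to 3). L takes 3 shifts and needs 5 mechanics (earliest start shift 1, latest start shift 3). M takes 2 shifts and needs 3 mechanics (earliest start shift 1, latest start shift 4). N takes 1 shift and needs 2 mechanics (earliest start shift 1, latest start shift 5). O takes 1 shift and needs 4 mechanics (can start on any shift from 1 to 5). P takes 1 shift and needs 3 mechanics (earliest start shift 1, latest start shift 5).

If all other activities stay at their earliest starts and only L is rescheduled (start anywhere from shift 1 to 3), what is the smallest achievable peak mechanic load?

15

L@1: s1:20  s2:9  s3:6  s4:0  s5:0 → peak 20
L@2: s1:15  s2:9  s3:6  s4:5  s5:0 → peak 15
L@3: s1:15  s2:4  s3:6  s4:5  s5:5 → peak 15
Best is L@2, peak 15.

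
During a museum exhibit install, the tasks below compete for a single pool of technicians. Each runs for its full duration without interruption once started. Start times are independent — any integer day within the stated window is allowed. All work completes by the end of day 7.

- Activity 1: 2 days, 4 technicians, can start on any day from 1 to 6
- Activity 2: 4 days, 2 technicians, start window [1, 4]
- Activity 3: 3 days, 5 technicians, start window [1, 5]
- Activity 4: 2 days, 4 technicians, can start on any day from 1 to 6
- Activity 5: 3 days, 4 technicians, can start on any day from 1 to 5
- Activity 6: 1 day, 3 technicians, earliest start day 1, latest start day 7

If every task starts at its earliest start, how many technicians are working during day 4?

At early start, day 4 has: Activity 2.
Demand: 2 = 2.

2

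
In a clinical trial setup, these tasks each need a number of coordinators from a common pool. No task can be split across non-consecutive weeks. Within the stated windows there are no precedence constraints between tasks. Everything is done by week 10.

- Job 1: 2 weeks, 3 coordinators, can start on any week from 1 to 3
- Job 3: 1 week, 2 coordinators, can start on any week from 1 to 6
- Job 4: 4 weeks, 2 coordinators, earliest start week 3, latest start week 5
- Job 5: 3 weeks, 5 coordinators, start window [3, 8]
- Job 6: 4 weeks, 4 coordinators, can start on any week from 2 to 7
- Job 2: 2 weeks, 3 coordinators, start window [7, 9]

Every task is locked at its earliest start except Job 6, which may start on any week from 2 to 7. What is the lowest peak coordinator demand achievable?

7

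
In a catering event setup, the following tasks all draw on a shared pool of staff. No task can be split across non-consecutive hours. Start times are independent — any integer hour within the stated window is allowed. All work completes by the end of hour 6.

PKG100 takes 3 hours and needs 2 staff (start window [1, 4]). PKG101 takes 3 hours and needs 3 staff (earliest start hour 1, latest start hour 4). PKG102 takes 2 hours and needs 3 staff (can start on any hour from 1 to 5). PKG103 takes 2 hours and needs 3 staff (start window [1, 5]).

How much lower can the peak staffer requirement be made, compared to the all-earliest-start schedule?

5

Early-start peak: h1:11  h2:11  h3:5  h4:0  h5:0  h6:0 ⇒ 11.
Leveled (PKG100@1, PKG101@1, PKG102@4, PKG103@4): h1:5  h2:5  h3:5  h4:6  h5:6  h6:0 ⇒ 6.
Reduction 11 − 6 = 5.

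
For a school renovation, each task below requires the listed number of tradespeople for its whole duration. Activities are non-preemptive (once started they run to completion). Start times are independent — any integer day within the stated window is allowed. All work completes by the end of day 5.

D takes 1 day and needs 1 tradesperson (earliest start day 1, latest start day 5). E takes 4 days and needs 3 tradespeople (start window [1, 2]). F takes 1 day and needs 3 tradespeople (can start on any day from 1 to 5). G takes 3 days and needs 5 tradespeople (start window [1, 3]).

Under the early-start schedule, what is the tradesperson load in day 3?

At early start, day 3 has: E, G.
Demand: 3 + 5 = 8.

8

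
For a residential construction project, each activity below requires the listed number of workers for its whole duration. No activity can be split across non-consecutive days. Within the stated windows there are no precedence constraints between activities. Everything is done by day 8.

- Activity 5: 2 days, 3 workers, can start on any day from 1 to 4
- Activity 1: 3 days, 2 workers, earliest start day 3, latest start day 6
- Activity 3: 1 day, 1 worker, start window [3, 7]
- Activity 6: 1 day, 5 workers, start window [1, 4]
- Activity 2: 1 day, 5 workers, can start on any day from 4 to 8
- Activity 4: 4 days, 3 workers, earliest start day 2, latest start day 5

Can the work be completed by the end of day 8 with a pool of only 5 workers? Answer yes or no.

Schedule Activity 5@1, Activity 1@4, Activity 3@7, Activity 6@3, Activity 2@8, Activity 4@4: d1:3  d2:3  d3:5  d4:5  d5:5  d6:5  d7:4  d8:5 — peak 5 ≤ 5.

yes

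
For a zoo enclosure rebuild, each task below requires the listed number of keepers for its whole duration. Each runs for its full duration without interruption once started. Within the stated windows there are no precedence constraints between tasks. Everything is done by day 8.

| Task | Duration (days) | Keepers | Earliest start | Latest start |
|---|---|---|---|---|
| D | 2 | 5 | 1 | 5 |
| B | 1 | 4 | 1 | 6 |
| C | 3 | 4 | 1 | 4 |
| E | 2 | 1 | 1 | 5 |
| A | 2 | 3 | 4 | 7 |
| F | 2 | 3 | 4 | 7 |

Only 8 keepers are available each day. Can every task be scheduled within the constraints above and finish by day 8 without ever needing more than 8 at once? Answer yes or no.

yes

Schedule D@1, B@3, C@4, E@1, A@7, F@7: d1:6  d2:6  d3:4  d4:4  d5:4  d6:4  d7:6  d8:6 — peak 6 ≤ 8.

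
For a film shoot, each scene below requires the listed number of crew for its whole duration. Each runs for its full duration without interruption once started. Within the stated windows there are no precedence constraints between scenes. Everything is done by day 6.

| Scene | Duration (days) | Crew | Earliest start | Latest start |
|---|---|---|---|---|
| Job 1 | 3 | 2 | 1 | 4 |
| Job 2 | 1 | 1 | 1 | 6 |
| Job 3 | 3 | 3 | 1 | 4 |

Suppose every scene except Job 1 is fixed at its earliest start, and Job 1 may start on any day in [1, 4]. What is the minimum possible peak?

4

Job 1@1: d1:6  d2:5  d3:5  d4:0  d5:0  d6:0 → peak 6
Job 1@2: d1:4  d2:5  d3:5  d4:2  d5:0  d6:0 → peak 5
Job 1@3: d1:4  d2:3  d3:5  d4:2  d5:2  d6:0 → peak 5
Job 1@4: d1:4  d2:3  d3:3  d4:2  d5:2  d6:2 → peak 4
Best is Job 1@4, peak 4.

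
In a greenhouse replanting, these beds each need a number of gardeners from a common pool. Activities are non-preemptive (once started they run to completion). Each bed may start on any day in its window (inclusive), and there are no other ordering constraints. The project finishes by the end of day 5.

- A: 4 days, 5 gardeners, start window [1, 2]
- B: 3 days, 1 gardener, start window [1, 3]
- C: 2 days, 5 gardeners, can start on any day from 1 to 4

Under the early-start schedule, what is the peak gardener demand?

Early-start schedule: A@1, B@1, C@1.
Load per day: day 1: 11, day 2: 11, day 3: 6, day 4: 5, day 5: 0.
Peak is 11.

11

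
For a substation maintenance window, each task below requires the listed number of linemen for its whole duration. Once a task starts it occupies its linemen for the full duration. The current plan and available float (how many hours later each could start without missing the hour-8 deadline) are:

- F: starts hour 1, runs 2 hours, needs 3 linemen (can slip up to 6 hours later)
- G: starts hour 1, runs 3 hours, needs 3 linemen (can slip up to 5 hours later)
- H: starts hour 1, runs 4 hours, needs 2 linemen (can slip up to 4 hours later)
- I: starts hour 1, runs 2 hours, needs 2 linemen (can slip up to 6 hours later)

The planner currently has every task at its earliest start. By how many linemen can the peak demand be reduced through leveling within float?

5

Early-start peak: h1:10  h2:10  h3:5  h4:2  h5:0  h6:0  h7:0  h8:0 ⇒ 10.
Leveled (F@1, G@3, H@1, I@5): h1:5  h2:5  h3:5  h4:5  h5:5  h6:2  h7:0  h8:0 ⇒ 5.
Reduction 10 − 5 = 5.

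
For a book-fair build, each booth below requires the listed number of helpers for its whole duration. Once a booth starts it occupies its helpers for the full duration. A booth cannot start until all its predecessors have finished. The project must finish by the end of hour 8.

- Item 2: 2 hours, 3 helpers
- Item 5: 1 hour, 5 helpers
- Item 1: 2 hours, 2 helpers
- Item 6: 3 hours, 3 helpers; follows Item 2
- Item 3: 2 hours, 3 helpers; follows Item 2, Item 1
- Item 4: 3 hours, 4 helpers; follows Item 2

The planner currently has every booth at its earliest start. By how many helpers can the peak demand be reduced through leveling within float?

Early-start peak: h1:10  h2:5  h3:10  h4:10  h5:7  h6:0  h7:0  h8:0 ⇒ 10.
Leveled (Item 2@1, Item 5@3, Item 1@1, Item 6@4, Item 3@4, Item 4@6): h1:5  h2:5  h3:5  h4:6  h5:6  h6:7  h7:4  h8:4 ⇒ 7.
Reduction 10 − 7 = 3.

3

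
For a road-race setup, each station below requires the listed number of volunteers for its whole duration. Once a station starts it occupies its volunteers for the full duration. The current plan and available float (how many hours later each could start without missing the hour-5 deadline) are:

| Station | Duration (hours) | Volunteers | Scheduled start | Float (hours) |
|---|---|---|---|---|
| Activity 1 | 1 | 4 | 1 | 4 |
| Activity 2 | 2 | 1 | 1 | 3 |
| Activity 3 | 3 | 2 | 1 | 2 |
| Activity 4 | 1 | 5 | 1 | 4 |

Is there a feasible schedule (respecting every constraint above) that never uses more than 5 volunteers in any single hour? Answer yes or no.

yes

Schedule Activity 1@1, Activity 2@1, Activity 3@2, Activity 4@5: h1:5  h2:3  h3:2  h4:2  h5:5 — peak 5 ≤ 5.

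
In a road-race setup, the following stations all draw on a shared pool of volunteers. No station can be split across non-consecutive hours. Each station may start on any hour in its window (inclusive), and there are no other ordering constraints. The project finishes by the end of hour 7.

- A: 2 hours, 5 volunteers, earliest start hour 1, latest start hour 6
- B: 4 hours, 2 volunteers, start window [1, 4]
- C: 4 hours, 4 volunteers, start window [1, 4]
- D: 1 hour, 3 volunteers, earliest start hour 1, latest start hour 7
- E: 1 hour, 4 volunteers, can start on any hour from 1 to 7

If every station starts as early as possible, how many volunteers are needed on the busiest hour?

18

Early-start schedule: A@1, B@1, C@1, D@1, E@1.
Load per hour: hour 1: 18, hour 2: 11, hour 3: 6, hour 4: 6, hour 5: 0, hour 6: 0, hour 7: 0.
Peak is 18.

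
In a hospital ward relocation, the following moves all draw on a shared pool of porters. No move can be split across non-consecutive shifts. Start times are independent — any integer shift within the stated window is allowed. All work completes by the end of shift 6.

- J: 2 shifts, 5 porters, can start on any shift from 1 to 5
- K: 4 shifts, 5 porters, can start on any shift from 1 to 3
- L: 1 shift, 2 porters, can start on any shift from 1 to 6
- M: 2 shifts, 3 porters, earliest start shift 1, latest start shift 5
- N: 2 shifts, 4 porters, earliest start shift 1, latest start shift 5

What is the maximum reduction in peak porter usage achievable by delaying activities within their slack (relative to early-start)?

10

Early-start peak: s1:19  s2:17  s3:5  s4:5  s5:0  s6:0 ⇒ 19.
Leveled (J@1, K@3, L@1, M@2, N@4): s1:7  s2:8  s3:8  s4:9  s5:9  s6:5 ⇒ 9.
Reduction 19 − 9 = 10.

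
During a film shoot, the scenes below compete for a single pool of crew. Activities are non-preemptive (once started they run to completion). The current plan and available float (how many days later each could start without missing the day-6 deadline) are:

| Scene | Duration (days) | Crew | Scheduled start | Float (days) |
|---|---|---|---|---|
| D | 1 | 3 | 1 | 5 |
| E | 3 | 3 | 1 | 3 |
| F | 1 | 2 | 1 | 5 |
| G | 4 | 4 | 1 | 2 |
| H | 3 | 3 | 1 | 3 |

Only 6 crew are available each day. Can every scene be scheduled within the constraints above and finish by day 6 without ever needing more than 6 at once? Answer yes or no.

no

Total crew member-days = 39; over 6 days the average is 39/6 > 6, so some day must exceed 6.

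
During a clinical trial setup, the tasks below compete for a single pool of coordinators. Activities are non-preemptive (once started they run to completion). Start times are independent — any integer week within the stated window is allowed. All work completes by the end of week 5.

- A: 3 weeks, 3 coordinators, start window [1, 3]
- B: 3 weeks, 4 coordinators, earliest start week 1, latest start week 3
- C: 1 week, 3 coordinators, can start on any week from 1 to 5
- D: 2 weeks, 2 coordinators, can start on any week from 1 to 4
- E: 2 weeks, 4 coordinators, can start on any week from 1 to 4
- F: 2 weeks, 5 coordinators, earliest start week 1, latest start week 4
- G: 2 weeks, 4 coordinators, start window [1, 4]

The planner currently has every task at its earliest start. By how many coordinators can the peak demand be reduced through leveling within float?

14

Early-start peak: w1:25  w2:22  w3:7  w4:0  w5:0 ⇒ 25.
Leveled (A@1, B@1, C@1, D@4, E@2, F@4, G@4): w1:10  w2:11  w3:11  w4:11  w5:11 ⇒ 11.
Reduction 25 − 11 = 14.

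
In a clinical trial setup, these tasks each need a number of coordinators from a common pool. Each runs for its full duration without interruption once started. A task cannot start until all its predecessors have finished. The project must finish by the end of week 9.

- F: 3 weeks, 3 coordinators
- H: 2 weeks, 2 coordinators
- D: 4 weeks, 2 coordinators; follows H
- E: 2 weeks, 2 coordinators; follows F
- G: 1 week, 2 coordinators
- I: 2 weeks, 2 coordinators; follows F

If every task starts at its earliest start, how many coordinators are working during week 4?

6

At early start, week 4 has: D, E, I.
Demand: 2 + 2 + 2 = 6.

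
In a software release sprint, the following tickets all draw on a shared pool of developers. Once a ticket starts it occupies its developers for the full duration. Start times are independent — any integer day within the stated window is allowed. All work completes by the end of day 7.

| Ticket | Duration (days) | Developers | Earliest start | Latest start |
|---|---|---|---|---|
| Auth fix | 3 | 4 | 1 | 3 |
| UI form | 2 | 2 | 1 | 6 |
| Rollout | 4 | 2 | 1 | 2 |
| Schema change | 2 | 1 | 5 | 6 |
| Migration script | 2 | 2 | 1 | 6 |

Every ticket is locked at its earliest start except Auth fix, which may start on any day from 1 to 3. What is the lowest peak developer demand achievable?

Auth fix@1: d1:10  d2:10  d3:6  d4:2  d5:1  d6:1  d7:0 → peak 10
Auth fix@2: d1:6  d2:10  d3:6  d4:6  d5:1  d6:1  d7:0 → peak 10
Auth fix@3: d1:6  d2:6  d3:6  d4:6  d5:5  d6:1  d7:0 → peak 6
Best is Auth fix@3, peak 6.

6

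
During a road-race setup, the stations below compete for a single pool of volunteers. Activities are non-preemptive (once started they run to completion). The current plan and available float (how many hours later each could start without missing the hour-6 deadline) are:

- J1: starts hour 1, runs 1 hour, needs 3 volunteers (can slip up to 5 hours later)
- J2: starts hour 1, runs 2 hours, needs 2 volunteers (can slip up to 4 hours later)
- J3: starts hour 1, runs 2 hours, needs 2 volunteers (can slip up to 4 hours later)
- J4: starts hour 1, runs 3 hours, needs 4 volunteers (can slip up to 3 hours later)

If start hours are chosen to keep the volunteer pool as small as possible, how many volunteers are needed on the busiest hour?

Early-start (J1@1, J2@1, J3@1, J4@1) gives peak 11: h1:11  h2:8  h3:4  h4:0  h5:0  h6:0.
Shift J2→2, J3→2, J4→4.
Schedule J1@1, J2@2, J3@2, J4@4: h1:3  h2:4  h3:4  h4:4  h5:4  h6:4 — peak 4.
Total volunteer-hours = 23 over 6 hours ⇒ peak ≥ ⌈23/6⌉ = 4, so 4 is optimal.

4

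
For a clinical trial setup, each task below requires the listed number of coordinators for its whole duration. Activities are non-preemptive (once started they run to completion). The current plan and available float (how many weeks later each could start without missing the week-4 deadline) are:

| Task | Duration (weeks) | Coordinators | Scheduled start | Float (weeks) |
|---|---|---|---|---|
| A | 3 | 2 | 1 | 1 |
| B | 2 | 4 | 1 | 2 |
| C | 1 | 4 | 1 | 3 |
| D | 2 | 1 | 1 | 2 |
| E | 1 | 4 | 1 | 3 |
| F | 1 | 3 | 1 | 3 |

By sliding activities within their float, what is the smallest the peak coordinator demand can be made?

7

Early-start (A@1, B@1, C@1, D@1, E@1, F@1) gives peak 18: w1:18  w2:7  w3:2  w4:0.
Shift C→3, E→4, F→4.
Schedule A@1, B@1, C@3, D@1, E@4, F@4: w1:7  w2:7  w3:6  w4:7 — peak 7.
Total coordinator-weeks = 27 over 4 weeks ⇒ peak ≥ ⌈27/4⌉ = 7, so 7 is optimal.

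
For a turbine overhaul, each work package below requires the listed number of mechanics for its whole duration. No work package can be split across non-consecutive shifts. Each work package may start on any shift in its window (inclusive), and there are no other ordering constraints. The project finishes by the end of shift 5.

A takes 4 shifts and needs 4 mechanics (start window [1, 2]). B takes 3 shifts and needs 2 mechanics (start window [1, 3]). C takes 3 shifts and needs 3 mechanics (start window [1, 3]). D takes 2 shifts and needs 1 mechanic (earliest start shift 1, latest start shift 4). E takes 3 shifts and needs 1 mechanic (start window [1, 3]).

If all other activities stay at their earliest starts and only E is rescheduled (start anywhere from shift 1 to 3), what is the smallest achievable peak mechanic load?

E@1: s1:11  s2:11  s3:10  s4:4  s5:0 → peak 11
E@2: s1:10  s2:11  s3:10  s4:5  s5:0 → peak 11
E@3: s1:10  s2:10  s3:10  s4:5  s5:1 → peak 10
Best is E@3, peak 10.

10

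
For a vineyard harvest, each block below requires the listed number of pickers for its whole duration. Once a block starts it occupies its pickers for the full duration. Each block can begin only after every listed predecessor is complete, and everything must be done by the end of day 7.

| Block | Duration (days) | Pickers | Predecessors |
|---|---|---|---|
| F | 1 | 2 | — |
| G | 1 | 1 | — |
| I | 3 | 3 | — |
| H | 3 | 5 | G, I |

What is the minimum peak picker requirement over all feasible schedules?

5

Early-start (F@1, G@1, I@1, H@4) gives peak 6: d1:6  d2:3  d3:3  d4:5  d5:5  d6:5  d7:0.
Shift I→2, H→5.
Schedule F@1, G@1, I@2, H@5: d1:3  d2:3  d3:3  d4:3  d5:5  d6:5  d7:5 — peak 5.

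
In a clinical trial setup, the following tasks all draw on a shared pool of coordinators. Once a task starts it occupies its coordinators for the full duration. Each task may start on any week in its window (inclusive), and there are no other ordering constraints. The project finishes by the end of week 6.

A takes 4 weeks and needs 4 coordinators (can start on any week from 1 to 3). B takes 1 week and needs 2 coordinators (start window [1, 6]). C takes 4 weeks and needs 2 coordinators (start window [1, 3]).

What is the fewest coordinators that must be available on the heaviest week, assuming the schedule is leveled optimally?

Early-start (A@1, B@1, C@1) gives peak 8: w1:8  w2:6  w3:6  w4:6  w5:0  w6:0.
Shift C→2.
Schedule A@1, B@1, C@2: w1:6  w2:6  w3:6  w4:6  w5:2  w6:0 — peak 6.

6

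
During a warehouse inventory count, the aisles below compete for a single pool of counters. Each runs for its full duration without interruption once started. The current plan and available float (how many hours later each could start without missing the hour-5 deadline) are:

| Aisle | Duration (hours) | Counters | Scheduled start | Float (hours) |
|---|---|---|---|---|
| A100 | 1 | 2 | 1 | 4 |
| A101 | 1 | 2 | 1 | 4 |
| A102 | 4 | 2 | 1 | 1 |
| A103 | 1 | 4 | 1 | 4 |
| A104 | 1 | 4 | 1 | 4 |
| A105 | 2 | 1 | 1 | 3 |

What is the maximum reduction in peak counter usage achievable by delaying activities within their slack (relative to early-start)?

Early-start peak: h1:15  h2:3  h3:2  h4:2  h5:0 ⇒ 15.
Leveled (A100@1, A101@1, A102@1, A103@2, A104@3, A105@4): h1:6  h2:6  h3:6  h4:3  h5:1 ⇒ 6.
Reduction 15 − 6 = 9.

9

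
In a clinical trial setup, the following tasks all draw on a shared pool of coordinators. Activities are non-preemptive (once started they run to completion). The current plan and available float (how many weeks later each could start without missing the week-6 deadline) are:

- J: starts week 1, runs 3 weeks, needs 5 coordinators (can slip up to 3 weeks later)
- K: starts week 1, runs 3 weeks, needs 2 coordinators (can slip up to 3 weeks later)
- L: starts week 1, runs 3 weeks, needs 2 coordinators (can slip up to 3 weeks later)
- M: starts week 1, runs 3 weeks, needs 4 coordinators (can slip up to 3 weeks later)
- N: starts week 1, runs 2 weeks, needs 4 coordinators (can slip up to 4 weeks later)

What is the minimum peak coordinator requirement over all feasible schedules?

9

Early-start (J@1, K@1, L@1, M@1, N@1) gives peak 17: w1:17  w2:17  w3:13  w4:0  w5:0  w6:0.
Shift M→4, N→4.
Schedule J@1, K@1, L@1, M@4, N@4: w1:9  w2:9  w3:9  w4:8  w5:8  w6:4 — peak 9.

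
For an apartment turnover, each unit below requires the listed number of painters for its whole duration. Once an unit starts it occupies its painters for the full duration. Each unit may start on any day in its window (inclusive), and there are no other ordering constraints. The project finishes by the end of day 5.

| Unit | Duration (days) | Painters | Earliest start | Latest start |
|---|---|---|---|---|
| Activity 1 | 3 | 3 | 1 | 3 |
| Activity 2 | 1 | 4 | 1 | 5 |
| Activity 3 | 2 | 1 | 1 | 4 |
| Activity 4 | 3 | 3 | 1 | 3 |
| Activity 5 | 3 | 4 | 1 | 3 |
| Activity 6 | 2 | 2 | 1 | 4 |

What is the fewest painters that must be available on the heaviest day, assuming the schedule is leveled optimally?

10

Early-start (Activity 1@1, Activity 2@1, Activity 3@1, Activity 4@1, Activity 5@1, Activity 6@1) gives peak 17: d1:17  d2:13  d3:10  d4:0  d5:0.
Shift Activity 4→2, Activity 5→3.
Schedule Activity 1@1, Activity 2@1, Activity 3@1, Activity 4@2, Activity 5@3, Activity 6@1: d1:10  d2:9  d3:10  d4:7  d5:4 — peak 10.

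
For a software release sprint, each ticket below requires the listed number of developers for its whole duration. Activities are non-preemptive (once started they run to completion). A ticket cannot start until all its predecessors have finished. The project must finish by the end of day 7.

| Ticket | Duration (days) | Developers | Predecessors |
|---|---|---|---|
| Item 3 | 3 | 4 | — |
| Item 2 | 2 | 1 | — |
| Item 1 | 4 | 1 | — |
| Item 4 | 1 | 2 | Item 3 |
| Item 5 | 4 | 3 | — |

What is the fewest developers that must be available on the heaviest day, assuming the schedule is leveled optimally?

5

Early-start (Item 3@1, Item 2@1, Item 1@1, Item 4@4, Item 5@1) gives peak 9: d1:9  d2:9  d3:8  d4:6  d5:0  d6:0  d7:0.
Shift Item 1→3, Item 4→7, Item 5→4.
Schedule Item 3@1, Item 2@1, Item 1@3, Item 4@7, Item 5@4: d1:5  d2:5  d3:5  d4:4  d5:4  d6:4  d7:5 — peak 5.
Total developer-days = 32 over 7 days ⇒ peak ≥ ⌈32/7⌉ = 5, so 5 is optimal.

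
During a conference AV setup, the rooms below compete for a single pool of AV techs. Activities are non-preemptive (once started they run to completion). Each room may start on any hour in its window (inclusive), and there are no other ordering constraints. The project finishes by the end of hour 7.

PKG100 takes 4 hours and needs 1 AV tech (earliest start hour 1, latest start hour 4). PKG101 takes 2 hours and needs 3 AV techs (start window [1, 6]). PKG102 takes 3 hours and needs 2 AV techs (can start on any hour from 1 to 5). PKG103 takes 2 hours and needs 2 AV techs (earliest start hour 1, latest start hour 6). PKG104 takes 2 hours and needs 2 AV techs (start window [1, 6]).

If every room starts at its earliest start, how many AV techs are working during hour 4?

1

At early start, hour 4 has: PKG100.
Demand: 1 = 1.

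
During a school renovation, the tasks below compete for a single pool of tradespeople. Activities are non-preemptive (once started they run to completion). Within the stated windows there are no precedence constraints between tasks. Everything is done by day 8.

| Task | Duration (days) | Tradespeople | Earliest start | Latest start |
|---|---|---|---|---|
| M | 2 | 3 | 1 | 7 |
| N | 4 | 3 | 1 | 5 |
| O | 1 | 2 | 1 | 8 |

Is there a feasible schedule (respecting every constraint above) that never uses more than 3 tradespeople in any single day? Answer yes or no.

yes

Schedule M@1, N@3, O@7: d1:3  d2:3  d3:3  d4:3  d5:3  d6:3  d7:2  d8:0 — peak 3 ≤ 3.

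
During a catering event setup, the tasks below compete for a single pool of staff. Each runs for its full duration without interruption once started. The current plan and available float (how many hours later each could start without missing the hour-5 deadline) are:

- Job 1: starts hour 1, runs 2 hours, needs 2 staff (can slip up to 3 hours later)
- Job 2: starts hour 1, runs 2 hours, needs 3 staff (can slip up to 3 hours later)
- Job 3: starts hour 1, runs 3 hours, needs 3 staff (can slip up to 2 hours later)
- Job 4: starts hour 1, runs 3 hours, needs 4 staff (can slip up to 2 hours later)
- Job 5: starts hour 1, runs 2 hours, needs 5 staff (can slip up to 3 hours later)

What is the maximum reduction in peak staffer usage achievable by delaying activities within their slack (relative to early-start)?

8

Early-start peak: h1:17  h2:17  h3:7  h4:0  h5:0 ⇒ 17.
Leveled (Job 1@1, Job 2@1, Job 3@1, Job 4@3, Job 5@4): h1:8  h2:8  h3:7  h4:9  h5:9 ⇒ 9.
Reduction 17 − 9 = 8.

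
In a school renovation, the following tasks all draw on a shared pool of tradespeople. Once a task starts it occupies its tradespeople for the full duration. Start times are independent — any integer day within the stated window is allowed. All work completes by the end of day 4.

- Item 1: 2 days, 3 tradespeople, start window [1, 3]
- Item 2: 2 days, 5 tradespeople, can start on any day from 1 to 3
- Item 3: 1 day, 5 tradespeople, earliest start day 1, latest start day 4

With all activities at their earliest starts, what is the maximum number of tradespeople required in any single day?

13

Early-start schedule: Item 1@1, Item 2@1, Item 3@1.
Load per day: day 1: 13, day 2: 8, day 3: 0, day 4: 0.
Peak is 13.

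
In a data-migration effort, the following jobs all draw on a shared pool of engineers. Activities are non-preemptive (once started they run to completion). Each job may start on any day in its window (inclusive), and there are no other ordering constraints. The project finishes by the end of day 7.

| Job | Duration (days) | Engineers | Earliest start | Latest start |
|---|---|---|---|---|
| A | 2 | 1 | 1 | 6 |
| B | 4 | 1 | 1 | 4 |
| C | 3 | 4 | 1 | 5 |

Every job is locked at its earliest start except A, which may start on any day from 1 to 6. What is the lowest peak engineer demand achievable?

A@1: d1:6  d2:6  d3:5  d4:1  d5:0  d6:0  d7:0 → peak 6
A@2: d1:5  d2:6  d3:6  d4:1  d5:0  d6:0  d7:0 → peak 6
A@3: d1:5  d2:5  d3:6  d4:2  d5:0  d6:0  d7:0 → peak 6
A@4: d1:5  d2:5  d3:5  d4:2  d5:1  d6:0  d7:0 → peak 5
A@5: d1:5  d2:5  d3:5  d4:1  d5:1  d6:1  d7:0 → peak 5
A@6: d1:5  d2:5  d3:5  d4:1  d5:0  d6:1  d7:1 → peak 5
Best is A@4, peak 5.

5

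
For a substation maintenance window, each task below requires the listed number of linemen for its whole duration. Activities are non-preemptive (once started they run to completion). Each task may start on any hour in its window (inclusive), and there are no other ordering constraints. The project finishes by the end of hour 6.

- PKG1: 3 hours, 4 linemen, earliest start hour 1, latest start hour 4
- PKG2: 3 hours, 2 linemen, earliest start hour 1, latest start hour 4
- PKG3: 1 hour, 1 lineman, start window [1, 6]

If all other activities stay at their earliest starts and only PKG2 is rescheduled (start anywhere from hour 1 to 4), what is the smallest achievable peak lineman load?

5

PKG2@1: h1:7  h2:6  h3:6  h4:0  h5:0  h6:0 → peak 7
PKG2@2: h1:5  h2:6  h3:6  h4:2  h5:0  h6:0 → peak 6
PKG2@3: h1:5  h2:4  h3:6  h4:2  h5:2  h6:0 → peak 6
PKG2@4: h1:5  h2:4  h3:4  h4:2  h5:2  h6:2 → peak 5
Best is PKG2@4, peak 5.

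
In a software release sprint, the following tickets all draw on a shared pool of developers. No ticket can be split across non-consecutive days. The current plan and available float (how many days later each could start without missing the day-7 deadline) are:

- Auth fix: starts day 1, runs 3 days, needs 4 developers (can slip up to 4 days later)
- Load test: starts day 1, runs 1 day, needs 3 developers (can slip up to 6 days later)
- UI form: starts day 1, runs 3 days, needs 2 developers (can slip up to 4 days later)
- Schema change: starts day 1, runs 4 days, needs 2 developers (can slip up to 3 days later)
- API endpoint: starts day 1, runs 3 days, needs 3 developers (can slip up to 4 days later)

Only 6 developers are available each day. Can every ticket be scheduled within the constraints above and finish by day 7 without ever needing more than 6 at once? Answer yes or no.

yes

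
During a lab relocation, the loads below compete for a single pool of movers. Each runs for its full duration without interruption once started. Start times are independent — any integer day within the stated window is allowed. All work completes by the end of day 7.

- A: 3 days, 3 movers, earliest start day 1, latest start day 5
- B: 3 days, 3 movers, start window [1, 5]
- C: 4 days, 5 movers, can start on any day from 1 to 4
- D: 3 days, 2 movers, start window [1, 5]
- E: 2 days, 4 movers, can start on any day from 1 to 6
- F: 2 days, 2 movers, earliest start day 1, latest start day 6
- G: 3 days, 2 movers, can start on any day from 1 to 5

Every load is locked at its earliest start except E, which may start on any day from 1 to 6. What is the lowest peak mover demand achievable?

17

E@1: d1:21  d2:21  d3:15  d4:5  d5:0  d6:0  d7:0 → peak 21
E@2: d1:17  d2:21  d3:19  d4:5  d5:0  d6:0  d7:0 → peak 21
E@3: d1:17  d2:17  d3:19  d4:9  d5:0  d6:0  d7:0 → peak 19
E@4: d1:17  d2:17  d3:15  d4:9  d5:4  d6:0  d7:0 → peak 17
E@5: d1:17  d2:17  d3:15  d4:5  d5:4  d6:4  d7:0 → peak 17
E@6: d1:17  d2:17  d3:15  d4:5  d5:0  d6:4  d7:4 → peak 17
Best is E@4, peak 17.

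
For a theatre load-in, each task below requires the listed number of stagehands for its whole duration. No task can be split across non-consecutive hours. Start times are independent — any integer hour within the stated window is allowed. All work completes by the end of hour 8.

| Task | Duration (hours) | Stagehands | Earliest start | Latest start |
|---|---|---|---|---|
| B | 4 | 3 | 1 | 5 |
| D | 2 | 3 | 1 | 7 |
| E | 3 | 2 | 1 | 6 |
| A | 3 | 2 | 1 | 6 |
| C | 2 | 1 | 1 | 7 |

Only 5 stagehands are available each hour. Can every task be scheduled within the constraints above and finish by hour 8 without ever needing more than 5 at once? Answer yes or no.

yes

Schedule B@1, D@5, E@1, A@4, C@7: h1:5  h2:5  h3:5  h4:5  h5:5  h6:5  h7:1  h8:1 — peak 5 ≤ 5.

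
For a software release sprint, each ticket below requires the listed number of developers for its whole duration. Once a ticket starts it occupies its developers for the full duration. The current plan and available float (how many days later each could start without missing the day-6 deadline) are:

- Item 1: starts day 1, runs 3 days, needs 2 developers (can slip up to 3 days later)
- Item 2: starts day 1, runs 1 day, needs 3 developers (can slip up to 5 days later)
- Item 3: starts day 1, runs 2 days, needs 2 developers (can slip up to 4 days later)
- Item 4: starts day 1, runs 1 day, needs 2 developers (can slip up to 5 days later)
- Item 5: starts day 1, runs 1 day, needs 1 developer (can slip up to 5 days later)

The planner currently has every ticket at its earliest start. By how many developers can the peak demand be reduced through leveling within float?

6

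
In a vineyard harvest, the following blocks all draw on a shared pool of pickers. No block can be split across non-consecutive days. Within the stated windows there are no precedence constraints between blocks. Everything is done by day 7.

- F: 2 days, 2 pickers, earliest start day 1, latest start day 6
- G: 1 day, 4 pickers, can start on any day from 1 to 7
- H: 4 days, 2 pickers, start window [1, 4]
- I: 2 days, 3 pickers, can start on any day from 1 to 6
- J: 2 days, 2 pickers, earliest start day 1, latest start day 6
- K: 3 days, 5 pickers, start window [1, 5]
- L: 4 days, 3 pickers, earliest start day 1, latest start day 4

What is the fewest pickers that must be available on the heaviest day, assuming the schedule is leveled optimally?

8

Early-start (F@1, G@1, H@1, I@1, J@1, K@1, L@1) gives peak 21: d1:21  d2:17  d3:10  d4:5  d5:0  d6:0  d7:0.
Shift I→2, J→3, K→5, L→4.
Schedule F@1, G@1, H@1, I@2, J@3, K@5, L@4: d1:8  d2:7  d3:7  d4:7  d5:8  d6:8  d7:8 — peak 8.
Total picker-days = 53 over 7 days ⇒ peak ≥ ⌈53/7⌉ = 8, so 8 is optimal.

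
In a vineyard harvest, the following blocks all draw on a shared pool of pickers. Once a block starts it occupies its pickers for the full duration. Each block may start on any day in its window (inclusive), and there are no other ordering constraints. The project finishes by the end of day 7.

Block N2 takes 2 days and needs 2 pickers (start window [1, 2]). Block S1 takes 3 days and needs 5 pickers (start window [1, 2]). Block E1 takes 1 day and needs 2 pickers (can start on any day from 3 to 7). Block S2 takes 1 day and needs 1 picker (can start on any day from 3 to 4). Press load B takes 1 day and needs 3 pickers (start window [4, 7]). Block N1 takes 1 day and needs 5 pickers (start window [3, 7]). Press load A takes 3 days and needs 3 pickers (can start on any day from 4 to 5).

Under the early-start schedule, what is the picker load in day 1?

At early start, day 1 has: Block N2, Block S1.
Demand: 2 + 5 = 7.

7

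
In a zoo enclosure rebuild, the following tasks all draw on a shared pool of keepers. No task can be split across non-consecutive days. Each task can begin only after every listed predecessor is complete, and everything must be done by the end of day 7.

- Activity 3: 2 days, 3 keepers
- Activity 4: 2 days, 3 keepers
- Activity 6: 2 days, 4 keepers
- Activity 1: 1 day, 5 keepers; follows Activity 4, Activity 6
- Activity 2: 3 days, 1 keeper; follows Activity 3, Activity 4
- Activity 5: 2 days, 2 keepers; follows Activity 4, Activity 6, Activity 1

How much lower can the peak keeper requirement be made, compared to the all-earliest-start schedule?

4

Early-start peak: d1:10  d2:10  d3:6  d4:3  d5:3  d6:0  d7:0 ⇒ 10.
Leveled (Activity 3@1, Activity 4@1, Activity 6@3, Activity 1@5, Activity 2@3, Activity 5@6): d1:6  d2:6  d3:5  d4:5  d5:6  d6:2  d7:2 ⇒ 6.
Reduction 10 − 6 = 4.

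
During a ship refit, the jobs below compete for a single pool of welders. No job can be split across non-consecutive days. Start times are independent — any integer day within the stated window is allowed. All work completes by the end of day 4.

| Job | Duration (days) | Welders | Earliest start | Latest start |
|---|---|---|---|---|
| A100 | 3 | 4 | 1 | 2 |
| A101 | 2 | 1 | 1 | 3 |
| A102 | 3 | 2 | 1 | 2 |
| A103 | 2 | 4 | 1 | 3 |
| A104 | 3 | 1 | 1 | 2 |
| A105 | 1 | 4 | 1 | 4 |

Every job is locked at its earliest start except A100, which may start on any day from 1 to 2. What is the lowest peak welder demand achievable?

12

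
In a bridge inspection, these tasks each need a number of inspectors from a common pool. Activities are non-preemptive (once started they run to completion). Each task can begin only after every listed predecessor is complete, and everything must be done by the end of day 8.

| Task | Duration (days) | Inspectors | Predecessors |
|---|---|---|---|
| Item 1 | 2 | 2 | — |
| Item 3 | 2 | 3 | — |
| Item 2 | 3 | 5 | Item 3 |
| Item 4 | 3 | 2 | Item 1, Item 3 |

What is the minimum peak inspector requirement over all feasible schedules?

5

Early-start (Item 1@1, Item 3@1, Item 2@3, Item 4@3) gives peak 7: d1:5  d2:5  d3:7  d4:7  d5:7  d6:0  d7:0  d8:0.
Shift Item 4→6.
Schedule Item 1@1, Item 3@1, Item 2@3, Item 4@6: d1:5  d2:5  d3:5  d4:5  d5:5  d6:2  d7:2  d8:2 — peak 5.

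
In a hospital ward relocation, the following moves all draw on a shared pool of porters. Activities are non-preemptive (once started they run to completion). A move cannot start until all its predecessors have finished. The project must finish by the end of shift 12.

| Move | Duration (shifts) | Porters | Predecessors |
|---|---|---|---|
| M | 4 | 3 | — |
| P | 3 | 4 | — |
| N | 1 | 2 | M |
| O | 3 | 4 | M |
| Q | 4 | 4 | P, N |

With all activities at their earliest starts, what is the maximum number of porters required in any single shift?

Early-start schedule: M@1, P@1, N@5, O@5, Q@6.
Load per shift: shift 1: 7, shift 2: 7, shift 3: 7, shift 4: 3, shift 5: 6, shift 6: 8, shift 7: 8, shift 8: 4, shift 9: 4, shift 10: 0, shift 11: 0, shift 12: 0.
Peak is 8.

8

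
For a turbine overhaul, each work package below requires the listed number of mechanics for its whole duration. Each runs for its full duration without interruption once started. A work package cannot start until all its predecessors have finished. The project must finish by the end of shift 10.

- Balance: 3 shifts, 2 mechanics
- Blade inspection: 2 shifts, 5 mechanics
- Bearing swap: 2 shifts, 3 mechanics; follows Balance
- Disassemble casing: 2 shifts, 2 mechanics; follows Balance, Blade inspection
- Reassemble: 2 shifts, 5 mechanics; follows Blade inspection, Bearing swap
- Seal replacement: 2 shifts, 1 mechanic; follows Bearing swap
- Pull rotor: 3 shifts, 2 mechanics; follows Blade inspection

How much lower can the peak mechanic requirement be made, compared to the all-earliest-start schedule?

Early-start peak: s1:7  s2:7  s3:4  s4:7  s5:7  s6:6  s7:6  s8:0  s9:0  s10:0 ⇒ 7.
Leveled (Balance@3, Blade inspection@1, Bearing swap@6, Disassemble casing@6, Reassemble@8, Seal replacement@8, Pull rotor@3): s1:5  s2:5  s3:4  s4:4  s5:4  s6:5  s7:5  s8:6  s9:6  s10:0 ⇒ 6.
Reduction 7 − 6 = 1.

1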